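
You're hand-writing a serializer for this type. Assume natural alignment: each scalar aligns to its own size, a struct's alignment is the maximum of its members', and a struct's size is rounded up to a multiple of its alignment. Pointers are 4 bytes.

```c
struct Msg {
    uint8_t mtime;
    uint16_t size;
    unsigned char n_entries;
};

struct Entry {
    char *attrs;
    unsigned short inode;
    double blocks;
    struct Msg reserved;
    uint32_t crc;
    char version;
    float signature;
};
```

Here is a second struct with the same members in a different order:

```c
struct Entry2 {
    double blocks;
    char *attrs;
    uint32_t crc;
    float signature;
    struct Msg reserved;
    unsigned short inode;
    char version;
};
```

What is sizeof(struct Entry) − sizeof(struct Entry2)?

Msg: 0..1  mtime  (1B, 1-aligned); 1..2  -- padding (1B); 2..4  size  (2B, 2-aligned); 4..5  n_entries  (1B, 1-aligned); 5..6  -- tail padding (1B); sizeof = 6, alignof = 2
0..4  attrs  (4B, 4-aligned)
4..6  inode  (2B, 2-aligned)
6..8  -- padding (2B)
8..16  blocks  (8B, 8-aligned)
16..22  reserved  (6B, 2-aligned)
22..24  -- padding (2B)
24..28  crc  (4B, 4-aligned)
28..29  version  (1B, 1-aligned)
29..32  -- padding (3B)
32..36  signature  (4B, 4-aligned)
36..40  -- tail padding (4B)
sizeof = 40, alignof = 8
— Entry2 —
0..8  blocks  (8B, 8-aligned)
8..12  attrs  (4B, 4-aligned)
12..16  crc  (4B, 4-aligned)
16..20  signature  (4B, 4-aligned)
20..26  reserved  (6B, 2-aligned)
26..28  inode  (2B, 2-aligned)
28..29  version  (1B, 1-aligned)
29..32  -- tail padding (3B)
sizeof = 32, alignof = 8
40 − 32 = 8

8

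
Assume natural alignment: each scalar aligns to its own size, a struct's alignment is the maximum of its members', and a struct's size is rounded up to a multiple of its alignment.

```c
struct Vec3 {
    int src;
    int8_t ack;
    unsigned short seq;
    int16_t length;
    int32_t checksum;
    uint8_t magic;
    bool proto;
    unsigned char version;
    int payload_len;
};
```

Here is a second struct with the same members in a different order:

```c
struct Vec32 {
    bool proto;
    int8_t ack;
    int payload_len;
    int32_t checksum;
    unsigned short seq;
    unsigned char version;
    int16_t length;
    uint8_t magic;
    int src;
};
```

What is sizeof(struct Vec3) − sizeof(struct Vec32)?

0

0..4  src  (4B, 4-aligned)
4..5  ack  (1B, 1-aligned)
5..6  -- padding (1B)
6..8  seq  (2B, 2-aligned)
8..10  length  (2B, 2-aligned)
10..12  -- padding (2B)
12..16  checksum  (4B, 4-aligned)
16..17  magic  (1B, 1-aligned)
17..18  proto  (1B, 1-aligned)
18..19  version  (1B, 1-aligned)
19..20  -- padding (1B)
20..24  payload_len  (4B, 4-aligned)
sizeof = 24, alignof = 4
— Vec32 —
0..1  proto  (1B, 1-aligned)
1..2  ack  (1B, 1-aligned)
2..4  -- padding (2B)
4..8  payload_len  (4B, 4-aligned)
8..12  checksum  (4B, 4-aligned)
12..14  seq  (2B, 2-aligned)
14..15  version  (1B, 1-aligned)
15..16  -- padding (1B)
16..18  length  (2B, 2-aligned)
18..19  magic  (1B, 1-aligned)
19..20  -- padding (1B)
20..24  src  (4B, 4-aligned)
sizeof = 24, alignof = 4
24 − 24 = 0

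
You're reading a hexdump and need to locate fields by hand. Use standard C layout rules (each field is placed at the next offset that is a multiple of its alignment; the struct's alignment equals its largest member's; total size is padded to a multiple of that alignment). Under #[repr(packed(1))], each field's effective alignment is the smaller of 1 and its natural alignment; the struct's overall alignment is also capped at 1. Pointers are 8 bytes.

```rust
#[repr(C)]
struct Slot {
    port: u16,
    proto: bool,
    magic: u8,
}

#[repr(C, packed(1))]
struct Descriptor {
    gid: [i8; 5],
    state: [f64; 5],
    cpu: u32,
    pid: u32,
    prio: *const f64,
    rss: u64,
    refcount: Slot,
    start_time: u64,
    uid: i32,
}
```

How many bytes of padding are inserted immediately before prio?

Slot: 0..2  port  (2B, 2-aligned); 2..3  proto  (1B, 1-aligned); 3..4  magic  (1B, 1-aligned); sizeof = 4, alignof = 2
0..5  gid  (5B, 1-aligned)
5..45  state  (40B, 1-aligned)
45..49  cpu  (4B, 1-aligned)
49..53  pid  (4B, 1-aligned)
53..61  prio  (8B, 1-aligned)

0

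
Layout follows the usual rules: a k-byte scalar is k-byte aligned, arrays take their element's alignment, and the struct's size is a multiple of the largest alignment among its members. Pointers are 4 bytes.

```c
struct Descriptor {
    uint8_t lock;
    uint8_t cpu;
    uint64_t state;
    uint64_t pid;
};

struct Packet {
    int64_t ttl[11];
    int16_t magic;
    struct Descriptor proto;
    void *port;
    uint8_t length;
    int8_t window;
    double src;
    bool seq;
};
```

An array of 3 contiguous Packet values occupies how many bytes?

432

Descriptor: lock at 0 (size 1, align 1) → ends 1; cpu at 1 (size 1, align 1) → ends 2; pad 6 to align 8 for state; state at 8 (size 8, align 8) → ends 16; pid at 16 (size 8, align 8) → ends 24; total 24 bytes, alignment 8
ttl at 0 (size 88, align 8) → ends 88
magic at 88 (size 2, align 2) → ends 90
pad 6 to align 8 for proto
proto at 96 (size 24, align 8) → ends 120
port at 120 (size 4, align 4) → ends 124
length at 124 (size 1, align 1) → ends 125
window at 125 (size 1, align 1) → ends 126
pad 2 to align 8 for src
src at 128 (size 8, align 8) → ends 136
seq at 136 (size 1, align 1) → ends 137
tail pad 7 to reach multiple of 8
total 144 bytes, alignment 8
array of 3: 3 × 144 = 432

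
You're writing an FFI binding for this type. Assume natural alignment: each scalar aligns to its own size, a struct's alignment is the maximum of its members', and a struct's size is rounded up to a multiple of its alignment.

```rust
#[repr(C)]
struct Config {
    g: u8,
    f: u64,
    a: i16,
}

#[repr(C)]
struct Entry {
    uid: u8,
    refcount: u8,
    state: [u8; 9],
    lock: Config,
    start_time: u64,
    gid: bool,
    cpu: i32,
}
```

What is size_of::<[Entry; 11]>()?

Config: 0..1  g  (1B, 1-aligned); 1..8  -- padding (7B); 8..16  f  (8B, 8-aligned); 16..18  a  (2B, 2-aligned); 18..24  -- tail padding (6B); sizeof = 24, alignof = 8
0..1  uid  (1B, 1-aligned)
1..2  refcount  (1B, 1-aligned)
2..11  state  (9B, 1-aligned)
11..16  -- padding (5B)
16..40  lock  (24B, 8-aligned)
40..48  start_time  (8B, 8-aligned)
48..49  gid  (1B, 1-aligned)
49..52  -- padding (3B)
52..56  cpu  (4B, 4-aligned)
sizeof = 56, alignof = 8
array of 11: 11 × 56 = 616

616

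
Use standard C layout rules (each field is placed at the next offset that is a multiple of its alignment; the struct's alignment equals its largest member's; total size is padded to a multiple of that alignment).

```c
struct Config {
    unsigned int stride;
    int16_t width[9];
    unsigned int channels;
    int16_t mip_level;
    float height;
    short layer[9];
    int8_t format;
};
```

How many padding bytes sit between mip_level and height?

@0: stride [4B, align 4] → 4
@4: width [18B, align 2] → 22
+2 pad (align 4)
@24: channels [4B, align 4] → 28
@28: mip_level [2B, align 2] → 30
+2 pad (align 4)
@32: height [4B, align 4] → 36

2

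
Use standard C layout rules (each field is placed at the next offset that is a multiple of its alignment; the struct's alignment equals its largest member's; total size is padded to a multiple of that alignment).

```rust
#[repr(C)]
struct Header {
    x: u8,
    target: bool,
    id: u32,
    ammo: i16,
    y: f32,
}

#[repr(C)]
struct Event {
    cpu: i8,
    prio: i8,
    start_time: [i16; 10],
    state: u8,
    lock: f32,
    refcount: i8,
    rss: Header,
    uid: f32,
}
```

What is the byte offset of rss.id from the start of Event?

36

Header: x at 0 (size 1, align 1) → ends 1; target at 1 (size 1, align 1) → ends 2; pad 2 to align 4 for id; id at 4 (size 4, align 4) → ends 8; ammo at 8 (size 2, align 2) → ends 10; pad 2 to align 4 for y; y at 12 (size 4, align 4) → ends 16; total 16 bytes, alignment 4
cpu at 0 (size 1, align 1) → ends 1
prio at 1 (size 1, align 1) → ends 2
start_time at 2 (size 20, align 2) → ends 22
state at 22 (size 1, align 1) → ends 23
pad 1 to align 4 for lock
lock at 24 (size 4, align 4) → ends 28
refcount at 28 (size 1, align 1) → ends 29
pad 3 to align 4 for rss
rss at 32 (size 16, align 4) → ends 48
within Header: id at 4
32 + 4 = 36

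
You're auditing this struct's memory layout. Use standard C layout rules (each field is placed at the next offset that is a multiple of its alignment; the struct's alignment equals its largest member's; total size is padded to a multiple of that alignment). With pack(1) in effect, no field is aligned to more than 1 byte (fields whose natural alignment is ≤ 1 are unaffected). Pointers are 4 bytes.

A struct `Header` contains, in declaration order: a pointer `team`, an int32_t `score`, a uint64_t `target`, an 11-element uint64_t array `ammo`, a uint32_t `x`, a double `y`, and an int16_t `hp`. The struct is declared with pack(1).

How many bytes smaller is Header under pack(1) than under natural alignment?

10

natural layout:
  @0: team [4B, align 4] → 4
  @4: score [4B, align 4] → 8
  @8: target [8B, align 8] → 16
  @16: ammo [88B, align 8] → 104
  @104: x [4B, align 4] → 108
  +4 pad (align 8)
  @112: y [8B, align 8] → 120
  @120: hp [2B, align 2] → 122
  +6 tail pad (align 8)
  size 128, align 8
packed(1) layout:
  @0: team [4B, align 1] → 4
  @4: score [4B, align 1] → 8
  @8: target [8B, align 1] → 16
  @16: ammo [88B, align 1] → 104
  @104: x [4B, align 1] → 108
  @108: y [8B, align 1] → 116
  @116: hp [2B, align 1] → 118
  size 118, align 1
128 − 118 = 10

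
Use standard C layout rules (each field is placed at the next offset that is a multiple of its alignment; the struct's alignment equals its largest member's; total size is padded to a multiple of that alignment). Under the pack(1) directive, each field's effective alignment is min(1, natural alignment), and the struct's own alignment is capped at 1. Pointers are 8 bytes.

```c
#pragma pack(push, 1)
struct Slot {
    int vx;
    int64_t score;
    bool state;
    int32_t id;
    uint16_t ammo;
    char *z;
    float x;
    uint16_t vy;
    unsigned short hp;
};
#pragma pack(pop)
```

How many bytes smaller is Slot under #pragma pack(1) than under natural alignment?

natural layout:
  @0: vx [4B, align 4] → 4
  +4 pad (align 8)
  @8: score [8B, align 8] → 16
  @16: state [1B, align 1] → 17
  +3 pad (align 4)
  @20: id [4B, align 4] → 24
  @24: ammo [2B, align 2] → 26
  +6 pad (align 8)
  @32: z [8B, align 8] → 40
  @40: x [4B, align 4] → 44
  @44: vy [2B, align 2] → 46
  @46: hp [2B, align 2] → 48
  size 48, align 8
packed(1) layout:
  @0: vx [4B, align 1] → 4
  @4: score [8B, align 1] → 12
  @12: state [1B, align 1] → 13
  @13: id [4B, align 1] → 17
  @17: ammo [2B, align 1] → 19
  @19: z [8B, align 1] → 27
  @27: x [4B, align 1] → 31
  @31: vy [2B, align 1] → 33
  @33: hp [2B, align 1] → 35
  size 35, align 1
48 − 35 = 13

13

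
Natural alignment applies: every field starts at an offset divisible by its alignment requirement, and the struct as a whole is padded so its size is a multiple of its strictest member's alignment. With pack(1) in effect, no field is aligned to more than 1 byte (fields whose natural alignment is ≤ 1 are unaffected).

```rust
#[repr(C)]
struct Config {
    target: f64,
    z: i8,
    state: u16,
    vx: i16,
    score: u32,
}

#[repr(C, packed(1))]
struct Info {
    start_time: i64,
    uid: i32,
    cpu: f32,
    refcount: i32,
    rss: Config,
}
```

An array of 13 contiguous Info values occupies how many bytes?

Config: @0: target [8B, align 8] → 8; @8: z [1B, align 1] → 9; +1 pad (align 2); @10: state [2B, align 2] → 12; @12: vx [2B, align 2] → 14; +2 pad (align 4); @16: score [4B, align 4] → 20; +4 tail pad (align 8); size 24, align 8
@0: start_time [8B, align 1] → 8
@8: uid [4B, align 1] → 12
@12: cpu [4B, align 1] → 16
@16: refcount [4B, align 1] → 20
@20: rss [24B, align 1] → 44
size 44, align 1
array of 13: 13 × 44 = 572

572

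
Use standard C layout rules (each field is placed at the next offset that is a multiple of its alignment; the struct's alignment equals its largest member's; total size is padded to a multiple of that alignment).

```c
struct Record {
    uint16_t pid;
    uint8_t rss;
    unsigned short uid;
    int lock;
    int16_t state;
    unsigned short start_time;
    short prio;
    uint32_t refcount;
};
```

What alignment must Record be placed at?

member alignments: pid=2, rss=1, uid=2, lock=4, state=2, start_time=2, prio=2, refcount=4
max = 4

4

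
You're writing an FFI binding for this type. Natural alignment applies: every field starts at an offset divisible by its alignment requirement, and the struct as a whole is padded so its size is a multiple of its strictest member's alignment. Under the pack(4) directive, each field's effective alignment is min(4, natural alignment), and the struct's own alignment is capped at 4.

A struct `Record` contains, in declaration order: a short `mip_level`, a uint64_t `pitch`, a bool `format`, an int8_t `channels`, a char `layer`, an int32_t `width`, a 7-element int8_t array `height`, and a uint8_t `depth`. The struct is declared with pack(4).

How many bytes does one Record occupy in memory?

28 bytes

@0: mip_level [2B, align 2] → 2
+2 pad (align 4)
@4: pitch [8B, align 4] → 12
@12: format [1B, align 1] → 13
@13: channels [1B, align 1] → 14
@14: layer [1B, align 1] → 15
+1 pad (align 4)
@16: width [4B, align 4] → 20
@20: height [7B, align 1] → 27
@27: depth [1B, align 1] → 28
size 28, align 4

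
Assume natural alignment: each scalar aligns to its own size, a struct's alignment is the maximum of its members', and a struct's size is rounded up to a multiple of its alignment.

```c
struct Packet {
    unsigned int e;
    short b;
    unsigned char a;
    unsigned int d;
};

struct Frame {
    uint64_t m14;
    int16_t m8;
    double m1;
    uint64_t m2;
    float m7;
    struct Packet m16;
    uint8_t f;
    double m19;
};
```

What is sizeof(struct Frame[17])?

1088

Packet: @0: e [4B, align 4] → 4; @4: b [2B, align 2] → 6; @6: a [1B, align 1] → 7; +1 pad (align 4); @8: d [4B, align 4] → 12; size 12, align 4
@0: m14 [8B, align 8] → 8
@8: m8 [2B, align 2] → 10
+6 pad (align 8)
@16: m1 [8B, align 8] → 24
@24: m2 [8B, align 8] → 32
@32: m7 [4B, align 4] → 36
@36: m16 [12B, align 4] → 48
@48: f [1B, align 1] → 49
+7 pad (align 8)
@56: m19 [8B, align 8] → 64
size 64, align 8
array of 17: 17 × 64 = 1088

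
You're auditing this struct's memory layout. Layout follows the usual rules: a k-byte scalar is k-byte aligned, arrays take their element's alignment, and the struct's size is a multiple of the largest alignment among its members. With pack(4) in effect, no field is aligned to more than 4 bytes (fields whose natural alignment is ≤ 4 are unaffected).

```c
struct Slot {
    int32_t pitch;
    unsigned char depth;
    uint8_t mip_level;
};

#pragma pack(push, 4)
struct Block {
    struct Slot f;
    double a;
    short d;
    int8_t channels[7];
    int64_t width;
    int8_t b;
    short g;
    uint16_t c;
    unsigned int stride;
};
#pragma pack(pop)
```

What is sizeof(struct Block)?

48

Slot: @0: pitch [4B, align 4] → 4; @4: depth [1B, align 1] → 5; @5: mip_level [1B, align 1] → 6; +2 tail pad (align 4); size 8, align 4
@0: f [8B, align 4] → 8
@8: a [8B, align 4] → 16
@16: d [2B, align 2] → 18
@18: channels [7B, align 1] → 25
+3 pad (align 4)
@28: width [8B, align 4] → 36
@36: b [1B, align 1] → 37
+1 pad (align 2)
@38: g [2B, align 2] → 40
@40: c [2B, align 2] → 42
+2 pad (align 4)
@44: stride [4B, align 4] → 48
size 48, align 4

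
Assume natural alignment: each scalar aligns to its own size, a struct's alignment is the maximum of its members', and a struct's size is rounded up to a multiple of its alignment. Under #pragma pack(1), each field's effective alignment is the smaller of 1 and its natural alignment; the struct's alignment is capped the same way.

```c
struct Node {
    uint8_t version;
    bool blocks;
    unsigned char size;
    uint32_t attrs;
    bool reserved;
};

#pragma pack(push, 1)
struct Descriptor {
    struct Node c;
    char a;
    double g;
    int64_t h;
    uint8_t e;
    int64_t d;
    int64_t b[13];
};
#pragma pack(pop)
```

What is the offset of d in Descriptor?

Node: @0: version [1B, align 1] → 1; @1: blocks [1B, align 1] → 2; @2: size [1B, align 1] → 3; +1 pad (align 4); @4: attrs [4B, align 4] → 8; @8: reserved [1B, align 1] → 9; +3 tail pad (align 4); size 12, align 4
@0: c [12B, align 1] → 12
@12: a [1B, align 1] → 13
@13: g [8B, align 1] → 21
@21: h [8B, align 1] → 29
@29: e [1B, align 1] → 30
@30: d [8B, align 1] → 38

30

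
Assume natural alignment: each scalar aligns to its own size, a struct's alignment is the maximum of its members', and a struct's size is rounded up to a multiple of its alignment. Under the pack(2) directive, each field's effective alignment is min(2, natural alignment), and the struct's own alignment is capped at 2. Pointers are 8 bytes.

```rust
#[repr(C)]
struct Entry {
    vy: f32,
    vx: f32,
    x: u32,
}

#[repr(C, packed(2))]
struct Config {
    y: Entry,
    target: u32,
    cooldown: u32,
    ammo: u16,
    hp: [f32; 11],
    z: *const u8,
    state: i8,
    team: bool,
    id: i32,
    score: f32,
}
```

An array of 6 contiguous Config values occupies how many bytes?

504

Entry: 0..4  vy  (4B, 4-aligned); 4..8  vx  (4B, 4-aligned); 8..12  x  (4B, 4-aligned); sizeof = 12, alignof = 4
0..12  y  (12B, 2-aligned)
12..16  target  (4B, 2-aligned)
16..20  cooldown  (4B, 2-aligned)
20..22  ammo  (2B, 2-aligned)
22..66  hp  (44B, 2-aligned)
66..74  z  (8B, 2-aligned)
74..75  state  (1B, 1-aligned)
75..76  team  (1B, 1-aligned)
76..80  id  (4B, 2-aligned)
80..84  score  (4B, 2-aligned)
sizeof = 84, alignof = 2
array of 6: 6 × 84 = 504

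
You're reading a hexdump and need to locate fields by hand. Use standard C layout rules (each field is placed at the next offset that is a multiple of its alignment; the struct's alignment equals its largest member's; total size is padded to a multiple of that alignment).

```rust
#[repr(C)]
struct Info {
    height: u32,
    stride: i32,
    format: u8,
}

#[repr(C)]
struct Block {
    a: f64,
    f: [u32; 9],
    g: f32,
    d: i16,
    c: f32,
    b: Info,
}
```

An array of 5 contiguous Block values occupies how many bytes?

Info: height at 0 (size 4, align 4) → ends 4; stride at 4 (size 4, align 4) → ends 8; format at 8 (size 1, align 1) → ends 9; tail pad 3 to reach multiple of 4; total 12 bytes, alignment 4
a at 0 (size 8, align 8) → ends 8
f at 8 (size 36, align 4) → ends 44
g at 44 (size 4, align 4) → ends 48
d at 48 (size 2, align 2) → ends 50
pad 2 to align 4 for c
c at 52 (size 4, align 4) → ends 56
b at 56 (size 12, align 4) → ends 68
tail pad 4 to reach multiple of 8
total 72 bytes, alignment 8
array of 5: 5 × 72 = 360

360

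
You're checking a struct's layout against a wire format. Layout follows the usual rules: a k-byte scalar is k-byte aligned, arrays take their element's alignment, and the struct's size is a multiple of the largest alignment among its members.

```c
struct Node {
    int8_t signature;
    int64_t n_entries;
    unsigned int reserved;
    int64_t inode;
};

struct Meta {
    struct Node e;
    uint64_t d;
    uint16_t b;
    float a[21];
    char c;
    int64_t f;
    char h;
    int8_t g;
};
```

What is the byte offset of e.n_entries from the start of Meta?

Node: signature at 0 (size 1, align 1) → ends 1; pad 7 to align 8 for n_entries; n_entries at 8 (size 8, align 8) → ends 16; reserved at 16 (size 4, align 4) → ends 20; pad 4 to align 8 for inode; inode at 24 (size 8, align 8) → ends 32; total 32 bytes, alignment 8
e at 0 (size 32, align 8) → ends 32
within Node: n_entries at 8
0 + 8 = 8

8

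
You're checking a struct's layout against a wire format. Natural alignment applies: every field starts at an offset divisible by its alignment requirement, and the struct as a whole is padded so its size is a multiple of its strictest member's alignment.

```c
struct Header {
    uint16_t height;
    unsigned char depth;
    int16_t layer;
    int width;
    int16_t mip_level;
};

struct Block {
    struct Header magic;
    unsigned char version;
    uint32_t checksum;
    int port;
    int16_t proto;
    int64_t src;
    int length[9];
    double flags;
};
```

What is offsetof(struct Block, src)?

Header: 0..2  height  (2B, 2-aligned); 2..3  depth  (1B, 1-aligned); 3..4  -- padding (1B); 4..6  layer  (2B, 2-aligned); 6..8  -- padding (2B); 8..12  width  (4B, 4-aligned); 12..14  mip_level  (2B, 2-aligned); 14..16  -- tail padding (2B); sizeof = 16, alignof = 4
0..16  magic  (16B, 4-aligned)
16..17  version  (1B, 1-aligned)
17..20  -- padding (3B)
20..24  checksum  (4B, 4-aligned)
24..28  port  (4B, 4-aligned)
28..30  proto  (2B, 2-aligned)
30..32  -- padding (2B)
32..40  src  (8B, 8-aligned)

32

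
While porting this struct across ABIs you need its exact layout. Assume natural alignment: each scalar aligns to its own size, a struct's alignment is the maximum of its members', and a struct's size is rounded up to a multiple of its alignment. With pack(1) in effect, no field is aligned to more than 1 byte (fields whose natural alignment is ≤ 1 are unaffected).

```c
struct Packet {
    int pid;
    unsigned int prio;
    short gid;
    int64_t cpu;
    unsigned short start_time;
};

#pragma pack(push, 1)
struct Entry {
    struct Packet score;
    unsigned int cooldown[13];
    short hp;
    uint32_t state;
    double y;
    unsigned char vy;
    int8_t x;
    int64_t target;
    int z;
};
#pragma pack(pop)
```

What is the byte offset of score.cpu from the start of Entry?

16

Packet: @0: pid [4B, align 4] → 4; @4: prio [4B, align 4] → 8; @8: gid [2B, align 2] → 10; +6 pad (align 8); @16: cpu [8B, align 8] → 24; @24: start_time [2B, align 2] → 26; +6 tail pad (align 8); size 32, align 8
@0: score [32B, align 1] → 32
within Packet: cpu at 16
0 + 16 = 16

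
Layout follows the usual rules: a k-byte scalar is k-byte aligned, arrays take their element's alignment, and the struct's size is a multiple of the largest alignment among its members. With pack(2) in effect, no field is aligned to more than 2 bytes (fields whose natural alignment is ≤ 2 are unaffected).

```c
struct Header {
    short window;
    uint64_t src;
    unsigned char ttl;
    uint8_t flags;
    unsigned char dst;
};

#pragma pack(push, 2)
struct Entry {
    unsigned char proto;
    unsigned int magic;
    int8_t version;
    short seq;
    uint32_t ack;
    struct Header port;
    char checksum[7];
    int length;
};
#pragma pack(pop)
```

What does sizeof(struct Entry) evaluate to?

50

Header: 0..2  window  (2B, 2-aligned); 2..8  -- padding (6B); 8..16  src  (8B, 8-aligned); 16..17  ttl  (1B, 1-aligned); 17..18  flags  (1B, 1-aligned); 18..19  dst  (1B, 1-aligned); 19..24  -- tail padding (5B); sizeof = 24, alignof = 8
0..1  proto  (1B, 1-aligned)
1..2  -- padding (1B)
2..6  magic  (4B, 2-aligned)
6..7  version  (1B, 1-aligned)
7..8  -- padding (1B)
8..10  seq  (2B, 2-aligned)
10..14  ack  (4B, 2-aligned)
14..38  port  (24B, 2-aligned)
38..45  checksum  (7B, 1-aligned)
45..46  -- padding (1B)
46..50  length  (4B, 2-aligned)
sizeof = 50, alignof = 2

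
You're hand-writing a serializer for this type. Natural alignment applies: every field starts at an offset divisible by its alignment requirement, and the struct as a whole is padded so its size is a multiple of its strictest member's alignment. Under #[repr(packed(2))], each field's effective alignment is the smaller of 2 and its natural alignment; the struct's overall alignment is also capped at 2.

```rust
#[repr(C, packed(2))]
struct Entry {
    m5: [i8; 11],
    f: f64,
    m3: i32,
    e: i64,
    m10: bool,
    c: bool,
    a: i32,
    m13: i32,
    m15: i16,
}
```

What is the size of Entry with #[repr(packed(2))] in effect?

0..11  m5  (11B, 1-aligned)
11..12  -- padding (1B)
12..20  f  (8B, 2-aligned)
20..24  m3  (4B, 2-aligned)
24..32  e  (8B, 2-aligned)
32..33  m10  (1B, 1-aligned)
33..34  c  (1B, 1-aligned)
34..38  a  (4B, 2-aligned)
38..42  m13  (4B, 2-aligned)
42..44  m15  (2B, 2-aligned)
sizeof = 44, alignof = 2

44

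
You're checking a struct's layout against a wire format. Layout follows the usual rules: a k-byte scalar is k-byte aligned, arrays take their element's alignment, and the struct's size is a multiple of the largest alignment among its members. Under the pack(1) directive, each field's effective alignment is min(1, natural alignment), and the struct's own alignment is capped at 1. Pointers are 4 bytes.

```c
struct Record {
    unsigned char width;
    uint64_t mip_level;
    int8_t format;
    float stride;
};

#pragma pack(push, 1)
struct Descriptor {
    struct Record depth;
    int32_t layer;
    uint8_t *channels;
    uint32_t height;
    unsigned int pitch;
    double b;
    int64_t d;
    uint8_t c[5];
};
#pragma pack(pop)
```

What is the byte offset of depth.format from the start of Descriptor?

16

Record: @0: width [1B, align 1] → 1; +7 pad (align 8); @8: mip_level [8B, align 8] → 16; @16: format [1B, align 1] → 17; +3 pad (align 4); @20: stride [4B, align 4] → 24; size 24, align 8
@0: depth [24B, align 1] → 24
within Record: format at 16
0 + 16 = 16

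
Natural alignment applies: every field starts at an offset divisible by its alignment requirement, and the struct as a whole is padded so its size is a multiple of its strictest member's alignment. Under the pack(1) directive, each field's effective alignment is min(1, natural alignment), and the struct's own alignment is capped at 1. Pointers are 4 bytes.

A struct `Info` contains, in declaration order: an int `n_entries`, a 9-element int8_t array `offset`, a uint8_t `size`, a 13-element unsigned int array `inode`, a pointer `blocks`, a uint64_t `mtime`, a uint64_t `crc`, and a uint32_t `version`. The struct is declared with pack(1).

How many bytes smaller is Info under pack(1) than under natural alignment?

natural layout:
  @0: n_entries [4B, align 4] → 4
  @4: offset [9B, align 1] → 13
  @13: size [1B, align 1] → 14
  +2 pad (align 4)
  @16: inode [52B, align 4] → 68
  @68: blocks [4B, align 4] → 72
  @72: mtime [8B, align 8] → 80
  @80: crc [8B, align 8] → 88
  @88: version [4B, align 4] → 92
  +4 tail pad (align 8)
  size 96, align 8
packed(1) layout:
  @0: n_entries [4B, align 1] → 4
  @4: offset [9B, align 1] → 13
  @13: size [1B, align 1] → 14
  @14: inode [52B, align 1] → 66
  @66: blocks [4B, align 1] → 70
  @70: mtime [8B, align 1] → 78
  @78: crc [8B, align 1] → 86
  @86: version [4B, align 1] → 90
  size 90, align 1
96 − 90 = 6

6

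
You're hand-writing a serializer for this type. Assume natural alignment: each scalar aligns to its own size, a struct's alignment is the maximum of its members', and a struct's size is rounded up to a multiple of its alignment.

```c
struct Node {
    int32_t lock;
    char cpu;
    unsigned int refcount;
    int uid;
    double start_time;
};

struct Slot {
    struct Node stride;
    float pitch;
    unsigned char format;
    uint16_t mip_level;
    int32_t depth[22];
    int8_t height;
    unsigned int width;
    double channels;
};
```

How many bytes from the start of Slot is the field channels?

128

Node: @0: lock [4B, align 4] → 4; @4: cpu [1B, align 1] → 5; +3 pad (align 4); @8: refcount [4B, align 4] → 12; @12: uid [4B, align 4] → 16; @16: start_time [8B, align 8] → 24; size 24, align 8
@0: stride [24B, align 8] → 24
@24: pitch [4B, align 4] → 28
@28: format [1B, align 1] → 29
+1 pad (align 2)
@30: mip_level [2B, align 2] → 32
@32: depth [88B, align 4] → 120
@120: height [1B, align 1] → 121
+3 pad (align 4)
@124: width [4B, align 4] → 128
@128: channels [8B, align 8] → 136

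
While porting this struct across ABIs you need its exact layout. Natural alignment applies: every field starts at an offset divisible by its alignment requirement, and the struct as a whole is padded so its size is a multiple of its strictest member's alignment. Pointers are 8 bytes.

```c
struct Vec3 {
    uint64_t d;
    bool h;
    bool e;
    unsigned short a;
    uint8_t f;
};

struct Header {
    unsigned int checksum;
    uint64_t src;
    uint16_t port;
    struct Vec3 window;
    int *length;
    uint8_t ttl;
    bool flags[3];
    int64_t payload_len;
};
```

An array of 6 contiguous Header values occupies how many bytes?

Vec3: @0: d [8B, align 8] → 8; @8: h [1B, align 1] → 9; @9: e [1B, align 1] → 10; @10: a [2B, align 2] → 12; @12: f [1B, align 1] → 13; +3 tail pad (align 8); size 16, align 8
@0: checksum [4B, align 4] → 4
+4 pad (align 8)
@8: src [8B, align 8] → 16
@16: port [2B, align 2] → 18
+6 pad (align 8)
@24: window [16B, align 8] → 40
@40: length [8B, align 8] → 48
@48: ttl [1B, align 1] → 49
@49: flags [3B, align 1] → 52
+4 pad (align 8)
@56: payload_len [8B, align 8] → 64
size 64, align 8
array of 6: 6 × 64 = 384

384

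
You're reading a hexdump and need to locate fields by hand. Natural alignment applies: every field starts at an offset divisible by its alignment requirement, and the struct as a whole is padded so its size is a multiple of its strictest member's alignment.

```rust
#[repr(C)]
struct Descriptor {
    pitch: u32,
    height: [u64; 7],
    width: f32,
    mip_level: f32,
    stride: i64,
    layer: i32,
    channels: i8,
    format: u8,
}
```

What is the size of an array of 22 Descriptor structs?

pitch at 0 (size 4, align 4) → ends 4
pad 4 to align 8 for height
height at 8 (size 56, align 8) → ends 64
width at 64 (size 4, align 4) → ends 68
mip_level at 68 (size 4, align 4) → ends 72
stride at 72 (size 8, align 8) → ends 80
layer at 80 (size 4, align 4) → ends 84
channels at 84 (size 1, align 1) → ends 85
format at 85 (size 1, align 1) → ends 86
tail pad 2 to reach multiple of 8
total 88 bytes, alignment 8
array of 22: 22 × 88 = 1936

1936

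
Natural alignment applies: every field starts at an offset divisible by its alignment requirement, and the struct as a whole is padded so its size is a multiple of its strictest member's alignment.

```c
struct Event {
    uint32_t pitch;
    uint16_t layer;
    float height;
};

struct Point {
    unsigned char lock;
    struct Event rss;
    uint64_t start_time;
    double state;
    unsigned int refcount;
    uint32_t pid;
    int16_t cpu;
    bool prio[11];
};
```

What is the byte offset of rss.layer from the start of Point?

Event: 0..4  pitch  (4B, 4-aligned); 4..6  layer  (2B, 2-aligned); 6..8  -- padding (2B); 8..12  height  (4B, 4-aligned); sizeof = 12, alignof = 4
0..1  lock  (1B, 1-aligned)
1..4  -- padding (3B)
4..16  rss  (12B, 4-aligned)
within Event: layer at 4
4 + 4 = 8

8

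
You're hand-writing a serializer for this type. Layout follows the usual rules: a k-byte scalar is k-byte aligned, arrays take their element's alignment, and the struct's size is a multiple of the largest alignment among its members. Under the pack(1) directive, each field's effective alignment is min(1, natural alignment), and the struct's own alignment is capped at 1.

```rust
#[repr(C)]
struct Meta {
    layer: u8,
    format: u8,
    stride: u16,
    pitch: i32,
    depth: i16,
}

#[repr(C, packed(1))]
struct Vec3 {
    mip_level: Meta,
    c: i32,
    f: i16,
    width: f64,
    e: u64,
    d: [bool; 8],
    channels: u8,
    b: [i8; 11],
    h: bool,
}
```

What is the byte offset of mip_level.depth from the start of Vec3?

8

Meta: @0: layer [1B, align 1] → 1; @1: format [1B, align 1] → 2; @2: stride [2B, align 2] → 4; @4: pitch [4B, align 4] → 8; @8: depth [2B, align 2] → 10; +2 tail pad (align 4); size 12, align 4
@0: mip_level [12B, align 1] → 12
within Meta: depth at 8
0 + 8 = 8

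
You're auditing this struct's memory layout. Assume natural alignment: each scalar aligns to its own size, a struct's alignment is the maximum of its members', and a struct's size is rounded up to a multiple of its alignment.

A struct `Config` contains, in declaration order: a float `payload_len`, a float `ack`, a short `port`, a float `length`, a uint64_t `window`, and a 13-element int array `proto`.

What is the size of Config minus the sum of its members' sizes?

payload_len at 0 (size 4, align 4) → ends 4
ack at 4 (size 4, align 4) → ends 8
port at 8 (size 2, align 2) → ends 10
pad 2 to align 4 for length
length at 12 (size 4, align 4) → ends 16
window at 16 (size 8, align 8) → ends 24
proto at 24 (size 52, align 4) → ends 76
tail pad 4 to reach multiple of 8
total 80 bytes, alignment 8
data bytes 74, size 80 → padding 6

6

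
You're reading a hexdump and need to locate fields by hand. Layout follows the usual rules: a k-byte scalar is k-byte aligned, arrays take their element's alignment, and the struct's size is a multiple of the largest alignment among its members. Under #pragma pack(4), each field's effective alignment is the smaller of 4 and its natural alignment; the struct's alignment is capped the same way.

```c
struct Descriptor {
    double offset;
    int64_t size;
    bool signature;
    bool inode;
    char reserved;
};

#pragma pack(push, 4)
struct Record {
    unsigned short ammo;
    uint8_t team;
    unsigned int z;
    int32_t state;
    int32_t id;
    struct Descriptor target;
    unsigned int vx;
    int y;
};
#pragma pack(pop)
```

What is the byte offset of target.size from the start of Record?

Descriptor: 0..8  offset  (8B, 8-aligned); 8..16  size  (8B, 8-aligned); 16..17  signature  (1B, 1-aligned); 17..18  inode  (1B, 1-aligned); 18..19  reserved  (1B, 1-aligned); 19..24  -- tail padding (5B); sizeof = 24, alignof = 8
0..2  ammo  (2B, 2-aligned)
2..3  team  (1B, 1-aligned)
3..4  -- padding (1B)
4..8  z  (4B, 4-aligned)
8..12  state  (4B, 4-aligned)
12..16  id  (4B, 4-aligned)
16..40  target  (24B, 4-aligned)
within Descriptor: size at 8
16 + 8 = 24

24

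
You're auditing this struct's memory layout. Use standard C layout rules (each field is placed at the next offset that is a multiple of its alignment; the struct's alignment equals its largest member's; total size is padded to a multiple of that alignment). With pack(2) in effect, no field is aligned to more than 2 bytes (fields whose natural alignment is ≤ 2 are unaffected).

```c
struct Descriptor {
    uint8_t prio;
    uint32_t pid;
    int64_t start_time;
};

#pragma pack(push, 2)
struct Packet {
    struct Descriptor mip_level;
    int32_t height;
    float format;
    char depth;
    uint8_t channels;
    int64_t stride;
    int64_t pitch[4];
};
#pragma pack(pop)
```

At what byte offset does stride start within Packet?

26

Descriptor: prio at 0 (size 1, align 1) → ends 1; pad 3 to align 4 for pid; pid at 4 (size 4, align 4) → ends 8; start_time at 8 (size 8, align 8) → ends 16; total 16 bytes, alignment 8
mip_level at 0 (size 16, align 2) → ends 16
height at 16 (size 4, align 2) → ends 20
format at 20 (size 4, align 2) → ends 24
depth at 24 (size 1, align 1) → ends 25
channels at 25 (size 1, align 1) → ends 26
stride at 26 (size 8, align 2) → ends 34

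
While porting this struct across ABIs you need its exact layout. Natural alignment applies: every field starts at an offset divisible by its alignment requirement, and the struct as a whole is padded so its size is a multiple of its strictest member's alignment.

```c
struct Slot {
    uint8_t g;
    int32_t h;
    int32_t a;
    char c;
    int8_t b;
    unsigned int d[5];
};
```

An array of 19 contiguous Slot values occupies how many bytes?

@0: g [1B, align 1] → 1
+3 pad (align 4)
@4: h [4B, align 4] → 8
@8: a [4B, align 4] → 12
@12: c [1B, align 1] → 13
@13: b [1B, align 1] → 14
+2 pad (align 4)
@16: d [20B, align 4] → 36
size 36, align 4
array of 19: 19 × 36 = 684

684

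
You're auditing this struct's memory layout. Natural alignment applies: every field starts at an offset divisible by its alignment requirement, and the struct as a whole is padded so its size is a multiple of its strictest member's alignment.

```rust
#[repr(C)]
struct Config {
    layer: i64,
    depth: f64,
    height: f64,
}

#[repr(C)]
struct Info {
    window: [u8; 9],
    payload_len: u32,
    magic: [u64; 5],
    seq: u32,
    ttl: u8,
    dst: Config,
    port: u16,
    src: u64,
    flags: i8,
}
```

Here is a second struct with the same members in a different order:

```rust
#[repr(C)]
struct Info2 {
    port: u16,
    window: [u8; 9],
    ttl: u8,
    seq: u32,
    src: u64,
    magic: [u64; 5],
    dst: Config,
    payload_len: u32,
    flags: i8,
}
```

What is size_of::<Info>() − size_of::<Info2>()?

Config: 0..8  layer  (8B, 8-aligned); 8..16  depth  (8B, 8-aligned); 16..24  height  (8B, 8-aligned); sizeof = 24, alignof = 8
0..9  window  (9B, 1-aligned)
9..12  -- padding (3B)
12..16  payload_len  (4B, 4-aligned)
16..56  magic  (40B, 8-aligned)
56..60  seq  (4B, 4-aligned)
60..61  ttl  (1B, 1-aligned)
61..64  -- padding (3B)
64..88  dst  (24B, 8-aligned)
88..90  port  (2B, 2-aligned)
90..96  -- padding (6B)
96..104  src  (8B, 8-aligned)
104..105  flags  (1B, 1-aligned)
105..112  -- tail padding (7B)
sizeof = 112, alignof = 8
— Info2 —
0..2  port  (2B, 2-aligned)
2..11  window  (9B, 1-aligned)
11..12  ttl  (1B, 1-aligned)
12..16  seq  (4B, 4-aligned)
16..24  src  (8B, 8-aligned)
24..64  magic  (40B, 8-aligned)
64..88  dst  (24B, 8-aligned)
88..92  payload_len  (4B, 4-aligned)
92..93  flags  (1B, 1-aligned)
93..96  -- tail padding (3B)
sizeof = 96, alignof = 8
112 − 96 = 16

16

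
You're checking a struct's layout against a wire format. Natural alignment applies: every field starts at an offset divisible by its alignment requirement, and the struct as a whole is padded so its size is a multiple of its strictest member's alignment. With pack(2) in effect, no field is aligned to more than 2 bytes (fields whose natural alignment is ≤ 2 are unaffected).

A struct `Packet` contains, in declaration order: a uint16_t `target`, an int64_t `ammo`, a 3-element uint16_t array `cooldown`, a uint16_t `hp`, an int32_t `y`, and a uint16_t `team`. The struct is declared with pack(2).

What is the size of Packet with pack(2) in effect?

24

target at 0 (size 2, align 2) → ends 2
ammo at 2 (size 8, align 2) → ends 10
cooldown at 10 (size 6, align 2) → ends 16
hp at 16 (size 2, align 2) → ends 18
y at 18 (size 4, align 2) → ends 22
team at 22 (size 2, align 2) → ends 24
total 24 bytes, alignment 2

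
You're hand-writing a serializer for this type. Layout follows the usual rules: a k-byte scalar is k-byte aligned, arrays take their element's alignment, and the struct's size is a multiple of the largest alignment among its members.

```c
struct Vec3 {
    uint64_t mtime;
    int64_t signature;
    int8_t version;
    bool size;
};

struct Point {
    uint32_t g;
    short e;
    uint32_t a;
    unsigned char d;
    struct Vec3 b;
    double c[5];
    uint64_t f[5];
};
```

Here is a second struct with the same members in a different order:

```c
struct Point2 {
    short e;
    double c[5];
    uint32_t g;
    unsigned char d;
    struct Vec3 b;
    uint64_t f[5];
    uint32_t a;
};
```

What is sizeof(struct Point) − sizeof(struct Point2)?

Vec3: @0: mtime [8B, align 8] → 8; @8: signature [8B, align 8] → 16; @16: version [1B, align 1] → 17; @17: size [1B, align 1] → 18; +6 tail pad (align 8); size 24, align 8
@0: g [4B, align 4] → 4
@4: e [2B, align 2] → 6
+2 pad (align 4)
@8: a [4B, align 4] → 12
@12: d [1B, align 1] → 13
+3 pad (align 8)
@16: b [24B, align 8] → 40
@40: c [40B, align 8] → 80
@80: f [40B, align 8] → 120
size 120, align 8
— Point2 —
@0: e [2B, align 2] → 2
+6 pad (align 8)
@8: c [40B, align 8] → 48
@48: g [4B, align 4] → 52
@52: d [1B, align 1] → 53
+3 pad (align 8)
@56: b [24B, align 8] → 80
@80: f [40B, align 8] → 120
@120: a [4B, align 4] → 124
+4 tail pad (align 8)
size 128, align 8
120 − 128 = -8

-8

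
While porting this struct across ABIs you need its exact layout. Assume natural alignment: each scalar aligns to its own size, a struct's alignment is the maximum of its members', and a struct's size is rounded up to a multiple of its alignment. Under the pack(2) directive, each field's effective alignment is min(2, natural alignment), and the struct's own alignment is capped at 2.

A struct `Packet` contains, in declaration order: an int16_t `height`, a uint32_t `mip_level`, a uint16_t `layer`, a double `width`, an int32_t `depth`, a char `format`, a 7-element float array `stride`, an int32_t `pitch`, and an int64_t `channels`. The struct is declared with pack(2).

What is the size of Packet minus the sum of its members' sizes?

1

height at 0 (size 2, align 2) → ends 2
mip_level at 2 (size 4, align 2) → ends 6
layer at 6 (size 2, align 2) → ends 8
width at 8 (size 8, align 2) → ends 16
depth at 16 (size 4, align 2) → ends 20
format at 20 (size 1, align 1) → ends 21
pad 1 to align 2 for stride
stride at 22 (size 28, align 2) → ends 50
pitch at 50 (size 4, align 2) → ends 54
channels at 54 (size 8, align 2) → ends 62
total 62 bytes, alignment 2
data bytes 61, size 62 → padding 1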